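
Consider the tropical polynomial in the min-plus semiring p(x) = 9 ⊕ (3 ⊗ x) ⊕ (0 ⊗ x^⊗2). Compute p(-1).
p(-1) = -2

A tropical monomial a ⊗ x^⊗i evaluates to a + i · x. Evaluating each term at x = -1:
  Term 0 contributes 9 + 0 · -1 = 9
  Term 1 contributes 3 + 1 · -1 = 2
  Term 2 contributes 0 + 2 · -1 = -2
p(-1) = ⊕ of these = min[9, 2, -2] = -2.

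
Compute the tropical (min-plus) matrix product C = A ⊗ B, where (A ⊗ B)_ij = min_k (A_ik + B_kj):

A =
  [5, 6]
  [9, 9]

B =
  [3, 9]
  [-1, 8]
A ⊗ B =
  [5, 14]
  [8, 17]

Apply the min-plus product entry-by-entry:
  C[0][0] = min over k of (A[0][0] + B[0][0] = 5 + 3 = 8, A[0][1] + B[1][0] = 6 + -1 = 5) = 5 (attained at k = 1)
  C[0][1] = min over k of (A[0][0] + B[0][1] = 5 + 9 = 14, A[0][1] + B[1][1] = 6 + 8 = 14) = 14 (attained at k = 0)
  C[1][0] = min over k of (A[1][0] + B[0][0] = 9 + 3 = 12, A[1][1] + B[1][0] = 9 + -1 = 8) = 8 (attained at k = 1)
  C[1][1] = min over k of (A[1][0] + B[0][1] = 9 + 9 = 18, A[1][1] + B[1][1] = 9 + 8 = 17) = 17 (attained at k = 1)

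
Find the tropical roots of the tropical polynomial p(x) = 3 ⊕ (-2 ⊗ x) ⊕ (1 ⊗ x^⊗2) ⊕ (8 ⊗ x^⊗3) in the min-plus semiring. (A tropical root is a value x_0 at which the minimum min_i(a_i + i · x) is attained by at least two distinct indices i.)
Roots: {-7, -3, 5}

Each tropical root is a break point of the lower envelope of the lines y = a_i + i · x (there are 4 lines, with slopes 0, 1, ..., 3). Only the lines that attain the minimum somewhere contribute to roots; other lines are dominated. Here the surviving (envelope) indices are i = 3, i = 2, i = 1, i = 0.
Intersections between consecutive envelope lines give the roots: for adjacent envelope indices i < j the intersection is x = (a_i − a_j) / (j − i). Reading off the sorted break points: {-7, -3, 5}.
Verification: at each break x_0, at least two indices attain the minimum of min_i(a_i + i · x_0).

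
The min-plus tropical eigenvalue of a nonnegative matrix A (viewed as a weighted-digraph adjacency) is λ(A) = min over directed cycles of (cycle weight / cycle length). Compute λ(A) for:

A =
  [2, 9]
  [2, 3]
λ(A) = 2

Enumerate directed cycles and compute their means (weight / length). Sample:
  cycle 0 → 0: weight = 2, length = 1, mean = 2/1 ≈ 2.000
  cycle 1 → 1: weight = 3, length = 1, mean = 3/1 ≈ 3.000
  cycle 0 → 1 → 0: weight = 11, length = 2, mean = 11/2 ≈ 5.500
  cycle 1 → 0 → 1: weight = 11, length = 2, mean = 11/2 ≈ 5.500
Minimum mean = 2.000, attained e.g. along the cycle 0 → 0 with weight 2 and length 1. So λ(A) = 2/1 = 2.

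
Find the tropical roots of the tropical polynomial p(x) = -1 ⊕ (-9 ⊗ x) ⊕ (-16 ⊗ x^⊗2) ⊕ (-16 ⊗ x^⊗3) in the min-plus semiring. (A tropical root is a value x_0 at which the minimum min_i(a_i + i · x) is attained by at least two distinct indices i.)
Roots: {0, 7, 8}

Each tropical root is a break point of the lower envelope of the lines y = a_i + i · x (there are 4 lines, with slopes 0, 1, ..., 3). Only the lines that attain the minimum somewhere contribute to roots; other lines are dominated. Here the surviving (envelope) indices are i = 3, i = 2, i = 1, i = 0.
Intersections between consecutive envelope lines give the roots: for adjacent envelope indices i < j the intersection is x = (a_i − a_j) / (j − i). Reading off the sorted break points: {0, 7, 8}.
Verification: at each break x_0, at least two indices attain the minimum of min_i(a_i + i · x_0).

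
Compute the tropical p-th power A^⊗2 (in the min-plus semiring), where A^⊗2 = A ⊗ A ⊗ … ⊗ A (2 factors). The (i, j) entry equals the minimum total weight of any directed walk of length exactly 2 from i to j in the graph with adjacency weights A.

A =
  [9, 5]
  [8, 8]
A^⊗2 =
  [13, 13]
  [16, 13]

Each entry (A^⊗2)_ij equals the minimum over all length-2 walks i = v_0 → v_1 → … → v_2 = j of Σ_t A[v_t][v_{t+1}]. For example, for (i, j) = (0, 1) we minimise over 2 possible intermediate vertex sequences; the minimum is 13, attained along the walk 0 → 1 → 1.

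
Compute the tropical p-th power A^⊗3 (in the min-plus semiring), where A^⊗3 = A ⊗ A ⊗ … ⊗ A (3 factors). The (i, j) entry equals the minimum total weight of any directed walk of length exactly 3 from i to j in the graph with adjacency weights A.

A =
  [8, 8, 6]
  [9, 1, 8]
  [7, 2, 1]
A^⊗3 =
  [14, 9, 8]
  [11, 3, 10]
  [9, 4, 3]

Each entry (A^⊗3)_ij equals the minimum over all length-3 walks i = v_0 → v_1 → … → v_3 = j of Σ_t A[v_t][v_{t+1}]. For example, for (i, j) = (0, 2) we minimise over 9 possible intermediate vertex sequences; the minimum is 8, attained along the walk 0 → 2 → 2 → 2.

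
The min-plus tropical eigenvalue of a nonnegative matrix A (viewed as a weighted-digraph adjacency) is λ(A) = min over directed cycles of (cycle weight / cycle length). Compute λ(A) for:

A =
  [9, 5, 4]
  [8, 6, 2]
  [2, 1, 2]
λ(A) = 3/2

Enumerate directed cycles and compute their means (weight / length). Sample:
  cycle 0 → 0: weight = 9, length = 1, mean = 9/1 ≈ 9.000
  cycle 1 → 1: weight = 6, length = 1, mean = 6/1 ≈ 6.000
  cycle 2 → 2: weight = 2, length = 1, mean = 2/1 ≈ 2.000
  cycle 0 → 1 → 0: weight = 13, length = 2, mean = 13/2 ≈ 6.500
  cycle 0 → 2 → 0: weight = 6, length = 2, mean = 6/2 ≈ 3.000
  cycle 1 → 0 → 1: weight = 13, length = 2, mean = 13/2 ≈ 6.500
Minimum mean = 1.500, attained e.g. along the cycle 1 → 2 → 1 with weight 3 and length 2. So λ(A) = 3/2 = 3/2.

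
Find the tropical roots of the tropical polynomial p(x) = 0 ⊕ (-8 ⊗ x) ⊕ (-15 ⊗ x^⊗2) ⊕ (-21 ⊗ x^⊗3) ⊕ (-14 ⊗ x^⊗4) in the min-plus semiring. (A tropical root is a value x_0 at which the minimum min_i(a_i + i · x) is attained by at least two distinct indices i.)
Roots: {-7, 6, 7, 8}

Each tropical root is a break point of the lower envelope of the lines y = a_i + i · x (there are 5 lines, with slopes 0, 1, ..., 4). Only the lines that attain the minimum somewhere contribute to roots; other lines are dominated. Here the surviving (envelope) indices are i = 4, i = 3, i = 2, i = 1, i = 0.
Intersections between consecutive envelope lines give the roots: for adjacent envelope indices i < j the intersection is x = (a_i − a_j) / (j − i). Reading off the sorted break points: {-7, 6, 7, 8}.
Verification: at each break x_0, at least two indices attain the minimum of min_i(a_i + i · x_0).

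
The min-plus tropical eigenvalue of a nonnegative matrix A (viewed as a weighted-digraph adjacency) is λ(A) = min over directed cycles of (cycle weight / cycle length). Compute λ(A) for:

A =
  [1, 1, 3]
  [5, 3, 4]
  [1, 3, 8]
λ(A) = 1

Enumerate directed cycles and compute their means (weight / length). Sample:
  cycle 0 → 0: weight = 1, length = 1, mean = 1/1 ≈ 1.000
  cycle 1 → 1: weight = 3, length = 1, mean = 3/1 ≈ 3.000
  cycle 2 → 2: weight = 8, length = 1, mean = 8/1 ≈ 8.000
  cycle 0 → 1 → 0: weight = 6, length = 2, mean = 6/2 ≈ 3.000
  cycle 0 → 2 → 0: weight = 4, length = 2, mean = 4/2 ≈ 2.000
  cycle 1 → 0 → 1: weight = 6, length = 2, mean = 6/2 ≈ 3.000
Minimum mean = 1.000, attained e.g. along the cycle 0 → 0 with weight 1 and length 1. So λ(A) = 1/1 = 1.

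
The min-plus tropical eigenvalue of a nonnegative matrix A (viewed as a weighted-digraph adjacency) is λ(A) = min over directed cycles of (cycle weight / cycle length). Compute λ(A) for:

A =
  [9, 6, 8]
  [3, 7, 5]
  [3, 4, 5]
λ(A) = 9/2

Enumerate directed cycles and compute their means (weight / length). Sample:
  cycle 0 → 0: weight = 9, length = 1, mean = 9/1 ≈ 9.000
  cycle 1 → 1: weight = 7, length = 1, mean = 7/1 ≈ 7.000
  cycle 2 → 2: weight = 5, length = 1, mean = 5/1 ≈ 5.000
  cycle 0 → 1 → 0: weight = 9, length = 2, mean = 9/2 ≈ 4.500
  cycle 0 → 2 → 0: weight = 11, length = 2, mean = 11/2 ≈ 5.500
  cycle 1 → 0 → 1: weight = 9, length = 2, mean = 9/2 ≈ 4.500
Minimum mean = 4.500, attained e.g. along the cycle 0 → 1 → 0 with weight 9 and length 2. So λ(A) = 9/2 = 9/2.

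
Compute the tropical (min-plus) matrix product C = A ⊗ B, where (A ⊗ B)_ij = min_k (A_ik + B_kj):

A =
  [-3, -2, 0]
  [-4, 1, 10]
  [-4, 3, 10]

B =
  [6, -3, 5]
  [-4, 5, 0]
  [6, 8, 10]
A ⊗ B =
  [-6, -6, -2]
  [-3, -7, 1]
  [-1, -7, 1]

Apply the min-plus product entry-by-entry:
  C[0][0] = min over k of (A[0][0] + B[0][0] = -3 + 6 = 3, A[0][1] + B[1][0] = -2 + -4 = -6, A[0][2] + B[2][0] = 0 + 6 = 6) = -6 (attained at k = 1)
  C[0][1] = min over k of (A[0][0] + B[0][1] = -3 + -3 = -6, A[0][1] + B[1][1] = -2 + 5 = 3, A[0][2] + B[2][1] = 0 + 8 = 8) = -6 (attained at k = 0)
  C[0][2] = min over k of (A[0][0] + B[0][2] = -3 + 5 = 2, A[0][1] + B[1][2] = -2 + 0 = -2, A[0][2] + B[2][2] = 0 + 10 = 10) = -2 (attained at k = 1)
  C[1][0] = min over k of (A[1][0] + B[0][0] = -4 + 6 = 2, A[1][1] + B[1][0] = 1 + -4 = -3, A[1][2] + B[2][0] = 10 + 6 = 16) = -3 (attained at k = 1)
  C[1][1] = min over k of (A[1][0] + B[0][1] = -4 + -3 = -7, A[1][1] + B[1][1] = 1 + 5 = 6, A[1][2] + B[2][1] = 10 + 8 = 18) = -7 (attained at k = 0)
  C[1][2] = min over k of (A[1][0] + B[0][2] = -4 + 5 = 1, A[1][1] + B[1][2] = 1 + 0 = 1, A[1][2] + B[2][2] = 10 + 10 = 20) = 1 (attained at k = 0)
  C[2][0] = min over k of (A[2][0] + B[0][0] = -4 + 6 = 2, A[2][1] + B[1][0] = 3 + -4 = -1, A[2][2] + B[2][0] = 10 + 6 = 16) = -1 (attained at k = 1)
  C[2][1] = min over k of (A[2][0] + B[0][1] = -4 + -3 = -7, A[2][1] + B[1][1] = 3 + 5 = 8, A[2][2] + B[2][1] = 10 + 8 = 18) = -7 (attained at k = 0)
  C[2][2] = min over k of (A[2][0] + B[0][2] = -4 + 5 = 1, A[2][1] + B[1][2] = 3 + 0 = 3, A[2][2] + B[2][2] = 10 + 10 = 20) = 1 (attained at k = 0)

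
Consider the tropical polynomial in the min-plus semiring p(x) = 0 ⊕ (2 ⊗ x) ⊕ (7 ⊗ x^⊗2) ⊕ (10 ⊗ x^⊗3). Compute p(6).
p(6) = 0

A tropical monomial a ⊗ x^⊗i evaluates to a + i · x. Evaluating each term at x = 6:
  Term 0 contributes 0 + 0 · 6 = 0
  Term 1 contributes 2 + 1 · 6 = 8
  Term 2 contributes 7 + 2 · 6 = 19
  Term 3 contributes 10 + 3 · 6 = 28
p(6) = ⊕ of these = min[0, 8, 19, 28] = 0.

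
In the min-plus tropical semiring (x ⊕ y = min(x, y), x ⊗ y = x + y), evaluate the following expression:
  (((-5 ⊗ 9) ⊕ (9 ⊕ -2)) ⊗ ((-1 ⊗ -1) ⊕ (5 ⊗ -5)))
(((-5 ⊗ 9) ⊕ (9 ⊕ -2)) ⊗ ((-1 ⊗ -1) ⊕ (5 ⊗ -5))) = -4

Expand innermost to outermost. Recall ⊕ takes the minimum of its arguments and ⊗ takes their sum. Working out the expression (((-5 ⊗ 9) ⊕ (9 ⊕ -2)) ⊗ ((-1 ⊗ -1) ⊕ (5 ⊗ -5))) gives -4.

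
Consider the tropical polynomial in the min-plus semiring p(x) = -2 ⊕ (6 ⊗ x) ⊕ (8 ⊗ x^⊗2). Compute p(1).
p(1) = -2

A tropical monomial a ⊗ x^⊗i evaluates to a + i · x. Evaluating each term at x = 1:
  Term 0 contributes -2 + 0 · 1 = -2
  Term 1 contributes 6 + 1 · 1 = 7
  Term 2 contributes 8 + 2 · 1 = 10
p(1) = ⊕ of these = min[-2, 7, 10] = -2.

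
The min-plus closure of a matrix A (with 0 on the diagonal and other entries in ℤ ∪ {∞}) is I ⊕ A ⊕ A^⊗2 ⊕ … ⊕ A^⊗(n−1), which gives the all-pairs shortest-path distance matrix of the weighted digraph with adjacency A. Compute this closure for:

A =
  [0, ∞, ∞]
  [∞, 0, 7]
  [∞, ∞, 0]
Closure =
  [0, ∞, ∞]
  [∞, 0, 7]
  [∞, ∞, 0]

This is the Floyd-Warshall all-pairs shortest-path computation. For each intermediate vertex k = 0, 1, …, 2, update dist[i][j] ← min(dist[i][j], dist[i][k] + dist[k][j]). The final matrix gives, for each (i, j), the minimum total weight of any directed path from i to j (possibly empty when i = j).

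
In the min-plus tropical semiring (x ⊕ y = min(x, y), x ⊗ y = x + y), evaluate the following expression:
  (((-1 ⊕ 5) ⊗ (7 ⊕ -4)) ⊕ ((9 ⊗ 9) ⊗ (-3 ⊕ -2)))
(((-1 ⊕ 5) ⊗ (7 ⊕ -4)) ⊕ ((9 ⊗ 9) ⊗ (-3 ⊕ -2))) = -5

Expand innermost to outermost. Recall ⊕ takes the minimum of its arguments and ⊗ takes their sum. Working out the expression (((-1 ⊕ 5) ⊗ (7 ⊕ -4)) ⊕ ((9 ⊗ 9) ⊗ (-3 ⊕ -2))) gives -5.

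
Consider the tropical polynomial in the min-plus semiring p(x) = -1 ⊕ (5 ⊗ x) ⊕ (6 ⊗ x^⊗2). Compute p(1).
p(1) = -1

A tropical monomial a ⊗ x^⊗i evaluates to a + i · x. Evaluating each term at x = 1:
  Term 0 contributes -1 + 0 · 1 = -1
  Term 1 contributes 5 + 1 · 1 = 6
  Term 2 contributes 6 + 2 · 1 = 8
p(1) = ⊕ of these = min[-1, 6, 8] = -1.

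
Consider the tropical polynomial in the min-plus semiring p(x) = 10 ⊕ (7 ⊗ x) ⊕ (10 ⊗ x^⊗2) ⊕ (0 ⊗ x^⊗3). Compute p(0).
p(0) = 0

A tropical monomial a ⊗ x^⊗i evaluates to a + i · x. Evaluating each term at x = 0:
  Term 0 contributes 10 + 0 · 0 = 10
  Term 1 contributes 7 + 1 · 0 = 7
  Term 2 contributes 10 + 2 · 0 = 10
  Term 3 contributes 0 + 3 · 0 = 0
p(0) = ⊕ of these = min[10, 7, 10, 0] = 0.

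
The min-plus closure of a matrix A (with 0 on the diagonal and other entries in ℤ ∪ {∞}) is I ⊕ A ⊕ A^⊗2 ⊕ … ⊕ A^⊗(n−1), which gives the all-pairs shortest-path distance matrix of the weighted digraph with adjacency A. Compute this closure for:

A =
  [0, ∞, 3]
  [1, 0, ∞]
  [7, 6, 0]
Closure =
  [0, 9, 3]
  [1, 0, 4]
  [7, 6, 0]

This is the Floyd-Warshall all-pairs shortest-path computation. For each intermediate vertex k = 0, 1, …, 2, update dist[i][j] ← min(dist[i][j], dist[i][k] + dist[k][j]). The final matrix gives, for each (i, j), the minimum total weight of any directed path from i to j (possibly empty when i = j).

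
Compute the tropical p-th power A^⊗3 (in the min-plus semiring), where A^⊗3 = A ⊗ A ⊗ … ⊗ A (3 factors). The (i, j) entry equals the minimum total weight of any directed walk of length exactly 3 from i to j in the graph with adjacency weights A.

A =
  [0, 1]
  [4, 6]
A^⊗3 =
  [0, 1]
  [4, 5]

Each entry (A^⊗3)_ij equals the minimum over all length-3 walks i = v_0 → v_1 → … → v_3 = j of Σ_t A[v_t][v_{t+1}]. For example, for (i, j) = (0, 1) we minimise over 4 possible intermediate vertex sequences; the minimum is 1, attained along the walk 0 → 0 → 0 → 1.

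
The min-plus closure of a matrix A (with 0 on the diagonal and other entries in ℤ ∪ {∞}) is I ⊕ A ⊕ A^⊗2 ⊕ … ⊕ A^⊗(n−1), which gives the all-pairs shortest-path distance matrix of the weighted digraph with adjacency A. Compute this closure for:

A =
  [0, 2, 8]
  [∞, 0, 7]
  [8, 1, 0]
Closure =
  [0, 2, 8]
  [15, 0, 7]
  [8, 1, 0]

This is the Floyd-Warshall all-pairs shortest-path computation. For each intermediate vertex k = 0, 1, …, 2, update dist[i][j] ← min(dist[i][j], dist[i][k] + dist[k][j]). The final matrix gives, for each (i, j), the minimum total weight of any directed path from i to j (possibly empty when i = j).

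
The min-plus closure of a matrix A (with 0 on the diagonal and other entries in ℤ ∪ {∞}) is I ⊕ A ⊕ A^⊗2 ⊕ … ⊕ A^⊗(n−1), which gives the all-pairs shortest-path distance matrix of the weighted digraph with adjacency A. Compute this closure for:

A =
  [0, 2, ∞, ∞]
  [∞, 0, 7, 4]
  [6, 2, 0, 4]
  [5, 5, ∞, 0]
Closure =
  [0, 2, 9, 6]
  [9, 0, 7, 4]
  [6, 2, 0, 4]
  [5, 5, 12, 0]

This is the Floyd-Warshall all-pairs shortest-path computation. For each intermediate vertex k = 0, 1, …, 3, update dist[i][j] ← min(dist[i][j], dist[i][k] + dist[k][j]). The final matrix gives, for each (i, j), the minimum total weight of any directed path from i to j (possibly empty when i = j).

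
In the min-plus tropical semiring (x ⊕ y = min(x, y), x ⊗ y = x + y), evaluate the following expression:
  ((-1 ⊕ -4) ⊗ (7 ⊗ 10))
((-1 ⊕ -4) ⊗ (7 ⊗ 10)) = 13

Expand innermost to outermost. Recall ⊕ takes the minimum of its arguments and ⊗ takes their sum. Working out the expression ((-1 ⊕ -4) ⊗ (7 ⊗ 10)) gives 13.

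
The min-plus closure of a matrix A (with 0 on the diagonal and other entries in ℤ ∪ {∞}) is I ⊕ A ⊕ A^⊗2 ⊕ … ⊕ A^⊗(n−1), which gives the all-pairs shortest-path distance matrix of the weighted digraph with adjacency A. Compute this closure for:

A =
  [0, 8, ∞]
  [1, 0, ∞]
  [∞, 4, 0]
Closure =
  [0, 8, ∞]
  [1, 0, ∞]
  [5, 4, 0]

This is the Floyd-Warshall all-pairs shortest-path computation. For each intermediate vertex k = 0, 1, …, 2, update dist[i][j] ← min(dist[i][j], dist[i][k] + dist[k][j]). The final matrix gives, for each (i, j), the minimum total weight of any directed path from i to j (possibly empty when i = j).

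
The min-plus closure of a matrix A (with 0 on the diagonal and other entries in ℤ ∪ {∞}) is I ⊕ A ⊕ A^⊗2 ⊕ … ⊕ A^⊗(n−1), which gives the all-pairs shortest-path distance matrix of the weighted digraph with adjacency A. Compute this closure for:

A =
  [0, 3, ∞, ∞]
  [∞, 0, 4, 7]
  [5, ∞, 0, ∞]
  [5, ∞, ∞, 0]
Closure =
  [0, 3, 7, 10]
  [9, 0, 4, 7]
  [5, 8, 0, 15]
  [5, 8, 12, 0]

This is the Floyd-Warshall all-pairs shortest-path computation. For each intermediate vertex k = 0, 1, …, 3, update dist[i][j] ← min(dist[i][j], dist[i][k] + dist[k][j]). The final matrix gives, for each (i, j), the minimum total weight of any directed path from i to j (possibly empty when i = j).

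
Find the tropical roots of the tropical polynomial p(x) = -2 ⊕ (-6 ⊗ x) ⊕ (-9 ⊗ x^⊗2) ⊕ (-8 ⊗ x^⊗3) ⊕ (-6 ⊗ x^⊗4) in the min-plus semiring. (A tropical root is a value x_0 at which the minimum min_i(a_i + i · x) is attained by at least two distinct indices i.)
Roots: {-2, -1, 3, 4}

Each tropical root is a break point of the lower envelope of the lines y = a_i + i · x (there are 5 lines, with slopes 0, 1, ..., 4). Only the lines that attain the minimum somewhere contribute to roots; other lines are dominated. Here the surviving (envelope) indices are i = 4, i = 3, i = 2, i = 1, i = 0.
Intersections between consecutive envelope lines give the roots: for adjacent envelope indices i < j the intersection is x = (a_i − a_j) / (j − i). Reading off the sorted break points: {-2, -1, 3, 4}.
Verification: at each break x_0, at least two indices attain the minimum of min_i(a_i + i · x_0).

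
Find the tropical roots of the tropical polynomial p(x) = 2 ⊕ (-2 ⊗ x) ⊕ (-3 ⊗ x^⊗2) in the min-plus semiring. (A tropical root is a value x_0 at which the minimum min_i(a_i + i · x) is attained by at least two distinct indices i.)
Roots: {1, 4}

Each tropical root is a break point of the lower envelope of the lines y = a_i + i · x (there are 3 lines, with slopes 0, 1, ..., 2). Only the lines that attain the minimum somewhere contribute to roots; other lines are dominated. Here the surviving (envelope) indices are i = 2, i = 1, i = 0.
Intersections between consecutive envelope lines give the roots: for adjacent envelope indices i < j the intersection is x = (a_i − a_j) / (j − i). Reading off the sorted break points: {1, 4}.
Verification: at each break x_0, at least two indices attain the minimum of min_i(a_i + i · x_0).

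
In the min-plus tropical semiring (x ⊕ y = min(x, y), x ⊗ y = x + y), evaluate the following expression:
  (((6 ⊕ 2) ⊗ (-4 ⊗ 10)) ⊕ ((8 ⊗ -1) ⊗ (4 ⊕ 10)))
(((6 ⊕ 2) ⊗ (-4 ⊗ 10)) ⊕ ((8 ⊗ -1) ⊗ (4 ⊕ 10))) = 8

Expand innermost to outermost. Recall ⊕ takes the minimum of its arguments and ⊗ takes their sum. Working out the expression (((6 ⊕ 2) ⊗ (-4 ⊗ 10)) ⊕ ((8 ⊗ -1) ⊗ (4 ⊕ 10))) gives 8.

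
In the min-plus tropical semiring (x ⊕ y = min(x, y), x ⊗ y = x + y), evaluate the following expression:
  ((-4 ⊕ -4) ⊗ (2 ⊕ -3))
((-4 ⊕ -4) ⊗ (2 ⊕ -3)) = -7

Expand innermost to outermost. Recall ⊕ takes the minimum of its arguments and ⊗ takes their sum. Working out the expression ((-4 ⊕ -4) ⊗ (2 ⊕ -3)) gives -7.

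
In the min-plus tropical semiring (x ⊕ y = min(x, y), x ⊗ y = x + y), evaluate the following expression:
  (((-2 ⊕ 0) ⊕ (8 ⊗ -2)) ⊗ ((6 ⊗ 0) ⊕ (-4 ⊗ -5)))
(((-2 ⊕ 0) ⊕ (8 ⊗ -2)) ⊗ ((6 ⊗ 0) ⊕ (-4 ⊗ -5))) = -11

Expand innermost to outermost. Recall ⊕ takes the minimum of its arguments and ⊗ takes their sum. Working out the expression (((-2 ⊕ 0) ⊕ (8 ⊗ -2)) ⊗ ((6 ⊗ 0) ⊕ (-4 ⊗ -5))) gives -11.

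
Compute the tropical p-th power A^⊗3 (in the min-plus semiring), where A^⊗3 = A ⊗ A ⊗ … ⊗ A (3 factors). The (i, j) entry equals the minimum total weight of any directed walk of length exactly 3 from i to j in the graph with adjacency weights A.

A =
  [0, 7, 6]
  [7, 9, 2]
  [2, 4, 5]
A^⊗3 =
  [0, 7, 6]
  [4, 11, 8]
  [2, 9, 8]

Each entry (A^⊗3)_ij equals the minimum over all length-3 walks i = v_0 → v_1 → … → v_3 = j of Σ_t A[v_t][v_{t+1}]. For example, for (i, j) = (0, 2) we minimise over 9 possible intermediate vertex sequences; the minimum is 6, attained along the walk 0 → 0 → 0 → 2.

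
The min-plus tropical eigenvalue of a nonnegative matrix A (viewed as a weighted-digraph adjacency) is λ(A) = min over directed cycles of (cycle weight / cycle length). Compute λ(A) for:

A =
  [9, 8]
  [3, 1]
λ(A) = 1

Enumerate directed cycles and compute their means (weight / length). Sample:
  cycle 0 → 0: weight = 9, length = 1, mean = 9/1 ≈ 9.000
  cycle 1 → 1: weight = 1, length = 1, mean = 1/1 ≈ 1.000
  cycle 0 → 1 → 0: weight = 11, length = 2, mean = 11/2 ≈ 5.500
  cycle 1 → 0 → 1: weight = 11, length = 2, mean = 11/2 ≈ 5.500
Minimum mean = 1.000, attained e.g. along the cycle 1 → 1 with weight 1 and length 1. So λ(A) = 1/1 = 1.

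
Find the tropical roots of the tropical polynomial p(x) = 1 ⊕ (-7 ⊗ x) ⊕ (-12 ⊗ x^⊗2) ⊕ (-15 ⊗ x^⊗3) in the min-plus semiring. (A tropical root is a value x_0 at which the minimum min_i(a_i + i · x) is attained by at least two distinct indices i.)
Roots: {3, 5, 8}

Each tropical root is a break point of the lower envelope of the lines y = a_i + i · x (there are 4 lines, with slopes 0, 1, ..., 3). Only the lines that attain the minimum somewhere contribute to roots; other lines are dominated. Here the surviving (envelope) indices are i = 3, i = 2, i = 1, i = 0.
Intersections between consecutive envelope lines give the roots: for adjacent envelope indices i < j the intersection is x = (a_i − a_j) / (j − i). Reading off the sorted break points: {3, 5, 8}.
Verification: at each break x_0, at least two indices attain the minimum of min_i(a_i + i · x_0).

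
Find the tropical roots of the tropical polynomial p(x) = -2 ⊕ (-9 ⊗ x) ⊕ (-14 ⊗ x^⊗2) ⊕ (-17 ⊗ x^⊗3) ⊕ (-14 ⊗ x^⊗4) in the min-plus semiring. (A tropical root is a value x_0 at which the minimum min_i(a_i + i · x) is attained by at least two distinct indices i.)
Roots: {-3, 3, 5, 7}

Each tropical root is a break point of the lower envelope of the lines y = a_i + i · x (there are 5 lines, with slopes 0, 1, ..., 4). Only the lines that attain the minimum somewhere contribute to roots; other lines are dominated. Here the surviving (envelope) indices are i = 4, i = 3, i = 2, i = 1, i = 0.
Intersections between consecutive envelope lines give the roots: for adjacent envelope indices i < j the intersection is x = (a_i − a_j) / (j − i). Reading off the sorted break points: {-3, 3, 5, 7}.
Verification: at each break x_0, at least two indices attain the minimum of min_i(a_i + i · x_0).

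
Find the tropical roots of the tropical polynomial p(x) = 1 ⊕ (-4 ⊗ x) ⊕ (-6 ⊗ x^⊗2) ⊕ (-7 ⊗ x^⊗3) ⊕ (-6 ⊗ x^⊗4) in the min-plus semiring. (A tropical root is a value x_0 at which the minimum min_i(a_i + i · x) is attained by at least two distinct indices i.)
Roots: {-1, 1, 2, 5}

Each tropical root is a break point of the lower envelope of the lines y = a_i + i · x (there are 5 lines, with slopes 0, 1, ..., 4). Only the lines that attain the minimum somewhere contribute to roots; other lines are dominated. Here the surviving (envelope) indices are i = 4, i = 3, i = 2, i = 1, i = 0.
Intersections between consecutive envelope lines give the roots: for adjacent envelope indices i < j the intersection is x = (a_i − a_j) / (j − i). Reading off the sorted break points: {-1, 1, 2, 5}.
Verification: at each break x_0, at least two indices attain the minimum of min_i(a_i + i · x_0).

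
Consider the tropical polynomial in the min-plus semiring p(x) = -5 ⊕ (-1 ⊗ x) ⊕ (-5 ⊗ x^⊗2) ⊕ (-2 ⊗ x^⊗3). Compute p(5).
p(5) = -5

A tropical monomial a ⊗ x^⊗i evaluates to a + i · x. Evaluating each term at x = 5:
  Term 0 contributes -5 + 0 · 5 = -5
  Term 1 contributes -1 + 1 · 5 = 4
  Term 2 contributes -5 + 2 · 5 = 5
  Term 3 contributes -2 + 3 · 5 = 13
p(5) = ⊕ of these = min[-5, 4, 5, 13] = -5.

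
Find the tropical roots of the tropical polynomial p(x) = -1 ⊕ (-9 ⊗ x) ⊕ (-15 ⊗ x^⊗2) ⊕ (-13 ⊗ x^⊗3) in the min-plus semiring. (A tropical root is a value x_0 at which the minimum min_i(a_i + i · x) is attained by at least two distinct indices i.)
Roots: {-2, 6, 8}

Each tropical root is a break point of the lower envelope of the lines y = a_i + i · x (there are 4 lines, with slopes 0, 1, ..., 3). Only the lines that attain the minimum somewhere contribute to roots; other lines are dominated. Here the surviving (envelope) indices are i = 3, i = 2, i = 1, i = 0.
Intersections between consecutive envelope lines give the roots: for adjacent envelope indices i < j the intersection is x = (a_i − a_j) / (j − i). Reading off the sorted break points: {-2, 6, 8}.
Verification: at each break x_0, at least two indices attain the minimum of min_i(a_i + i · x_0).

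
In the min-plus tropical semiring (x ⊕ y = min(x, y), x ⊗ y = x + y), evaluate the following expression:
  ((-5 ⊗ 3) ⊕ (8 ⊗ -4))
((-5 ⊗ 3) ⊕ (8 ⊗ -4)) = -2

Expand innermost to outermost. Recall ⊕ takes the minimum of its arguments and ⊗ takes their sum. Working out the expression ((-5 ⊗ 3) ⊕ (8 ⊗ -4)) gives -2.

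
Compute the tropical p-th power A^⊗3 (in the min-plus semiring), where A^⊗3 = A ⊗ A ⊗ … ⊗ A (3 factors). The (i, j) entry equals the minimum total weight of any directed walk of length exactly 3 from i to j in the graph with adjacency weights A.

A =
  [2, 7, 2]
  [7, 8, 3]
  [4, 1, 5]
A^⊗3 =
  [6, 5, 6]
  [9, 9, 7]
  [8, 5, 8]

Each entry (A^⊗3)_ij equals the minimum over all length-3 walks i = v_0 → v_1 → … → v_3 = j of Σ_t A[v_t][v_{t+1}]. For example, for (i, j) = (0, 2) we minimise over 9 possible intermediate vertex sequences; the minimum is 6, attained along the walk 0 → 0 → 0 → 2.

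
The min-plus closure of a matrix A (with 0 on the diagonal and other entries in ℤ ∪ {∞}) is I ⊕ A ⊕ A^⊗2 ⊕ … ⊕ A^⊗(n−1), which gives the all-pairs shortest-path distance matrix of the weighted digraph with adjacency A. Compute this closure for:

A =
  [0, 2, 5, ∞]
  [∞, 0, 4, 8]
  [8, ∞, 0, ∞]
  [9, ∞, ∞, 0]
Closure =
  [0, 2, 5, 10]
  [12, 0, 4, 8]
  [8, 10, 0, 18]
  [9, 11, 14, 0]

This is the Floyd-Warshall all-pairs shortest-path computation. For each intermediate vertex k = 0, 1, …, 3, update dist[i][j] ← min(dist[i][j], dist[i][k] + dist[k][j]). The final matrix gives, for each (i, j), the minimum total weight of any directed path from i to j (possibly empty when i = j).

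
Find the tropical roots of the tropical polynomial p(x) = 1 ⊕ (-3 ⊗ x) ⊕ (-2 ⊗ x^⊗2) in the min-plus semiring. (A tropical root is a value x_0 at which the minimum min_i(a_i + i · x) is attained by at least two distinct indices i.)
Roots: {-1, 4}

Each tropical root is a break point of the lower envelope of the lines y = a_i + i · x (there are 3 lines, with slopes 0, 1, ..., 2). Only the lines that attain the minimum somewhere contribute to roots; other lines are dominated. Here the surviving (envelope) indices are i = 2, i = 1, i = 0.
Intersections between consecutive envelope lines give the roots: for adjacent envelope indices i < j the intersection is x = (a_i − a_j) / (j − i). Reading off the sorted break points: {-1, 4}.
Verification: at each break x_0, at least two indices attain the minimum of min_i(a_i + i · x_0).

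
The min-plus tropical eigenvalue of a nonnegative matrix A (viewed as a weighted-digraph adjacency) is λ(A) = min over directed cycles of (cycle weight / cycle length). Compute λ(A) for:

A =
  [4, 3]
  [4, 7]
λ(A) = 7/2

Enumerate directed cycles and compute their means (weight / length). Sample:
  cycle 0 → 0: weight = 4, length = 1, mean = 4/1 ≈ 4.000
  cycle 1 → 1: weight = 7, length = 1, mean = 7/1 ≈ 7.000
  cycle 0 → 1 → 0: weight = 7, length = 2, mean = 7/2 ≈ 3.500
  cycle 1 → 0 → 1: weight = 7, length = 2, mean = 7/2 ≈ 3.500
Minimum mean = 3.500, attained e.g. along the cycle 0 → 1 → 0 with weight 7 and length 2. So λ(A) = 7/2 = 7/2.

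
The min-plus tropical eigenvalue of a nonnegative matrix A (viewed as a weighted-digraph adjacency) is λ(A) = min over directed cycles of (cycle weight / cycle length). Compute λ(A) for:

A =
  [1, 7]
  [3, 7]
λ(A) = 1

Enumerate directed cycles and compute their means (weight / length). Sample:
  cycle 0 → 0: weight = 1, length = 1, mean = 1/1 ≈ 1.000
  cycle 1 → 1: weight = 7, length = 1, mean = 7/1 ≈ 7.000
  cycle 0 → 1 → 0: weight = 10, length = 2, mean = 10/2 ≈ 5.000
  cycle 1 → 0 → 1: weight = 10, length = 2, mean = 10/2 ≈ 5.000
Minimum mean = 1.000, attained e.g. along the cycle 0 → 0 with weight 1 and length 1. So λ(A) = 1/1 = 1.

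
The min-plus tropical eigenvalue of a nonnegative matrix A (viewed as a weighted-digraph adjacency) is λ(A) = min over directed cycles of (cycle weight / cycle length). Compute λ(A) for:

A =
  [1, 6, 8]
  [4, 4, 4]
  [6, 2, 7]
λ(A) = 1

Enumerate directed cycles and compute their means (weight / length). Sample:
  cycle 0 → 0: weight = 1, length = 1, mean = 1/1 ≈ 1.000
  cycle 1 → 1: weight = 4, length = 1, mean = 4/1 ≈ 4.000
  cycle 2 → 2: weight = 7, length = 1, mean = 7/1 ≈ 7.000
  cycle 0 → 1 → 0: weight = 10, length = 2, mean = 10/2 ≈ 5.000
  cycle 0 → 2 → 0: weight = 14, length = 2, mean = 14/2 ≈ 7.000
  cycle 1 → 0 → 1: weight = 10, length = 2, mean = 10/2 ≈ 5.000
Minimum mean = 1.000, attained e.g. along the cycle 0 → 0 with weight 1 and length 1. So λ(A) = 1/1 = 1.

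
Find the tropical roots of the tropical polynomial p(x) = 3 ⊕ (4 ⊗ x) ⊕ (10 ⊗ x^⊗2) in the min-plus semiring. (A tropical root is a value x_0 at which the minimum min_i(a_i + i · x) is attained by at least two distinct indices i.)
Roots: {-6, -1}

Each tropical root is a break point of the lower envelope of the lines y = a_i + i · x (there are 3 lines, with slopes 0, 1, ..., 2). Only the lines that attain the minimum somewhere contribute to roots; other lines are dominated. Here the surviving (envelope) indices are i = 2, i = 1, i = 0.
Intersections between consecutive envelope lines give the roots: for adjacent envelope indices i < j the intersection is x = (a_i − a_j) / (j − i). Reading off the sorted break points: {-6, -1}.
Verification: at each break x_0, at least two indices attain the minimum of min_i(a_i + i · x_0).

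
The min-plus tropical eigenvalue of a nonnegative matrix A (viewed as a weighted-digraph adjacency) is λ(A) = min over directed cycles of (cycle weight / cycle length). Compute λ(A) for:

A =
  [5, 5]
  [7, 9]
λ(A) = 5

Enumerate directed cycles and compute their means (weight / length). Sample:
  cycle 0 → 0: weight = 5, length = 1, mean = 5/1 ≈ 5.000
  cycle 1 → 1: weight = 9, length = 1, mean = 9/1 ≈ 9.000
  cycle 0 → 1 → 0: weight = 12, length = 2, mean = 12/2 ≈ 6.000
  cycle 1 → 0 → 1: weight = 12, length = 2, mean = 12/2 ≈ 6.000
Minimum mean = 5.000, attained e.g. along the cycle 0 → 0 with weight 5 and length 1. So λ(A) = 5/1 = 5.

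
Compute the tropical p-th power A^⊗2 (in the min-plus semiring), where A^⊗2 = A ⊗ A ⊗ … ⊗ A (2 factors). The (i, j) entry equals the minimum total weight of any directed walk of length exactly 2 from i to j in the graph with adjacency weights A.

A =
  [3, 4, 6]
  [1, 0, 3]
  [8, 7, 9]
A^⊗2 =
  [5, 4, 7]
  [1, 0, 3]
  [8, 7, 10]

Each entry (A^⊗2)_ij equals the minimum over all length-2 walks i = v_0 → v_1 → … → v_2 = j of Σ_t A[v_t][v_{t+1}]. For example, for (i, j) = (0, 2) we minimise over 3 possible intermediate vertex sequences; the minimum is 7, attained along the walk 0 → 1 → 2.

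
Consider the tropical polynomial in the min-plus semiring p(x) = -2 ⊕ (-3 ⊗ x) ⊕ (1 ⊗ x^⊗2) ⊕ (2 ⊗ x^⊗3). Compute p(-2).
p(-2) = -5

A tropical monomial a ⊗ x^⊗i evaluates to a + i · x. Evaluating each term at x = -2:
  Term 0 contributes -2 + 0 · -2 = -2
  Term 1 contributes -3 + 1 · -2 = -5
  Term 2 contributes 1 + 2 · -2 = -3
  Term 3 contributes 2 + 3 · -2 = -4
p(-2) = ⊕ of these = min[-2, -5, -3, -4] = -5.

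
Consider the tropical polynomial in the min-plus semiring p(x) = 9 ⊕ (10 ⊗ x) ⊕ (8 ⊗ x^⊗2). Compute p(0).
p(0) = 8

A tropical monomial a ⊗ x^⊗i evaluates to a + i · x. Evaluating each term at x = 0:
  Term 0 contributes 9 + 0 · 0 = 9
  Term 1 contributes 10 + 1 · 0 = 10
  Term 2 contributes 8 + 2 · 0 = 8
p(0) = ⊕ of these = min[9, 10, 8] = 8.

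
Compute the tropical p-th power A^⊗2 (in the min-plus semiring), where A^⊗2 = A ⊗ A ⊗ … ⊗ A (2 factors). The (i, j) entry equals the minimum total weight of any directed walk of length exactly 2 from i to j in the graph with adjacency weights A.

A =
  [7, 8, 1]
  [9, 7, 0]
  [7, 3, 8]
A^⊗2 =
  [8, 4, 8]
  [7, 3, 7]
  [12, 10, 3]

Each entry (A^⊗2)_ij equals the minimum over all length-2 walks i = v_0 → v_1 → … → v_2 = j of Σ_t A[v_t][v_{t+1}]. For example, for (i, j) = (0, 2) we minimise over 3 possible intermediate vertex sequences; the minimum is 8, attained along the walk 0 → 0 → 2.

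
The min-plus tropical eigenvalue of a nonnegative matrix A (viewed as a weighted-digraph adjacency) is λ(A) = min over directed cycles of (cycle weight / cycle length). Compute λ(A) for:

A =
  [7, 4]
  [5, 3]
λ(A) = 3

Enumerate directed cycles and compute their means (weight / length). Sample:
  cycle 0 → 0: weight = 7, length = 1, mean = 7/1 ≈ 7.000
  cycle 1 → 1: weight = 3, length = 1, mean = 3/1 ≈ 3.000
  cycle 0 → 1 → 0: weight = 9, length = 2, mean = 9/2 ≈ 4.500
  cycle 1 → 0 → 1: weight = 9, length = 2, mean = 9/2 ≈ 4.500
Minimum mean = 3.000, attained e.g. along the cycle 1 → 1 with weight 3 and length 1. So λ(A) = 3/1 = 3.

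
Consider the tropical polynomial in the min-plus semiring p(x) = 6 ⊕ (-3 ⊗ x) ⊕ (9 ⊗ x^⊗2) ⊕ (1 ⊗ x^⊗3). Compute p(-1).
p(-1) = -4

A tropical monomial a ⊗ x^⊗i evaluates to a + i · x. Evaluating each term at x = -1:
  Term 0 contributes 6 + 0 · -1 = 6
  Term 1 contributes -3 + 1 · -1 = -4
  Term 2 contributes 9 + 2 · -1 = 7
  Term 3 contributes 1 + 3 · -1 = -2
p(-1) = ⊕ of these = min[6, -4, 7, -2] = -4.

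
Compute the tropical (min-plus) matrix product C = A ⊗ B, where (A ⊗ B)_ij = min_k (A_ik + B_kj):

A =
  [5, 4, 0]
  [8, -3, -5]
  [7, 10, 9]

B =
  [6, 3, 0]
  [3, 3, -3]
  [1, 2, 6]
A ⊗ B =
  [1, 2, 1]
  [-4, -3, -6]
  [10, 10, 7]

Apply the min-plus product entry-by-entry:
  C[0][0] = min over k of (A[0][0] + B[0][0] = 5 + 6 = 11, A[0][1] + B[1][0] = 4 + 3 = 7, A[0][2] + B[2][0] = 0 + 1 = 1) = 1 (attained at k = 2)
  C[0][1] = min over k of (A[0][0] + B[0][1] = 5 + 3 = 8, A[0][1] + B[1][1] = 4 + 3 = 7, A[0][2] + B[2][1] = 0 + 2 = 2) = 2 (attained at k = 2)
  C[0][2] = min over k of (A[0][0] + B[0][2] = 5 + 0 = 5, A[0][1] + B[1][2] = 4 + -3 = 1, A[0][2] + B[2][2] = 0 + 6 = 6) = 1 (attained at k = 1)
  C[1][0] = min over k of (A[1][0] + B[0][0] = 8 + 6 = 14, A[1][1] + B[1][0] = -3 + 3 = 0, A[1][2] + B[2][0] = -5 + 1 = -4) = -4 (attained at k = 2)
  C[1][1] = min over k of (A[1][0] + B[0][1] = 8 + 3 = 11, A[1][1] + B[1][1] = -3 + 3 = 0, A[1][2] + B[2][1] = -5 + 2 = -3) = -3 (attained at k = 2)
  C[1][2] = min over k of (A[1][0] + B[0][2] = 8 + 0 = 8, A[1][1] + B[1][2] = -3 + -3 = -6, A[1][2] + B[2][2] = -5 + 6 = 1) = -6 (attained at k = 1)
  C[2][0] = min over k of (A[2][0] + B[0][0] = 7 + 6 = 13, A[2][1] + B[1][0] = 10 + 3 = 13, A[2][2] + B[2][0] = 9 + 1 = 10) = 10 (attained at k = 2)
  C[2][1] = min over k of (A[2][0] + B[0][1] = 7 + 3 = 10, A[2][1] + B[1][1] = 10 + 3 = 13, A[2][2] + B[2][1] = 9 + 2 = 11) = 10 (attained at k = 0)
  C[2][2] = min over k of (A[2][0] + B[0][2] = 7 + 0 = 7, A[2][1] + B[1][2] = 10 + -3 = 7, A[2][2] + B[2][2] = 9 + 6 = 15) = 7 (attained at k = 0)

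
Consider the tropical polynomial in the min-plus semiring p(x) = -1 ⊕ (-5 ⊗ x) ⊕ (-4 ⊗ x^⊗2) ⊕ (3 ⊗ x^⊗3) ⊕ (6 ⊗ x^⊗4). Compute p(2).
p(2) = -3

A tropical monomial a ⊗ x^⊗i evaluates to a + i · x. Evaluating each term at x = 2:
  Term 0 contributes -1 + 0 · 2 = -1
  Term 1 contributes -5 + 1 · 2 = -3
  Term 2 contributes -4 + 2 · 2 = 0
  Term 3 contributes 3 + 3 · 2 = 9
  Term 4 contributes 6 + 4 · 2 = 14
p(2) = ⊕ of these = min[-1, -3, 0, 9, 14] = -3.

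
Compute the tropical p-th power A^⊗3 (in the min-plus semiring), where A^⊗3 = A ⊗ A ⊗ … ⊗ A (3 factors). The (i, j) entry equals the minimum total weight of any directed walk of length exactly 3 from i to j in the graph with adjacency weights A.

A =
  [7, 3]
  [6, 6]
A^⊗3 =
  [15, 12]
  [15, 15]

Each entry (A^⊗3)_ij equals the minimum over all length-3 walks i = v_0 → v_1 → … → v_3 = j of Σ_t A[v_t][v_{t+1}]. For example, for (i, j) = (0, 1) we minimise over 4 possible intermediate vertex sequences; the minimum is 12, attained along the walk 0 → 1 → 0 → 1.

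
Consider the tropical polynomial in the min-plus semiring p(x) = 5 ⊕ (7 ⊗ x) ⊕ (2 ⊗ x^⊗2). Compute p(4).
p(4) = 5

A tropical monomial a ⊗ x^⊗i evaluates to a + i · x. Evaluating each term at x = 4:
  Term 0 contributes 5 + 0 · 4 = 5
  Term 1 contributes 7 + 1 · 4 = 11
  Term 2 contributes 2 + 2 · 4 = 10
p(4) = ⊕ of these = min[5, 11, 10] = 5.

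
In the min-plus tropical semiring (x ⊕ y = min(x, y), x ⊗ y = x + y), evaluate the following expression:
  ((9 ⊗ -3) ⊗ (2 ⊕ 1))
((9 ⊗ -3) ⊗ (2 ⊕ 1)) = 7

Expand innermost to outermost. Recall ⊕ takes the minimum of its arguments and ⊗ takes their sum. Working out the expression ((9 ⊗ -3) ⊗ (2 ⊕ 1)) gives 7.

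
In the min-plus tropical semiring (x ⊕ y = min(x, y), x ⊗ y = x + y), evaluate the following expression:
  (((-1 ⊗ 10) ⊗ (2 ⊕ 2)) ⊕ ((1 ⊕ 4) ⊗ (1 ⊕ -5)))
(((-1 ⊗ 10) ⊗ (2 ⊕ 2)) ⊕ ((1 ⊕ 4) ⊗ (1 ⊕ -5))) = -4

Expand innermost to outermost. Recall ⊕ takes the minimum of its arguments and ⊗ takes their sum. Working out the expression (((-1 ⊗ 10) ⊗ (2 ⊕ 2)) ⊕ ((1 ⊕ 4) ⊗ (1 ⊕ -5))) gives -4.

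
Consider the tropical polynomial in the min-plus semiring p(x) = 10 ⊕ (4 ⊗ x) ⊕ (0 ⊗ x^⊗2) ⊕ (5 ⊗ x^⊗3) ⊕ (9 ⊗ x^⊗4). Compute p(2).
p(2) = 4

A tropical monomial a ⊗ x^⊗i evaluates to a + i · x. Evaluating each term at x = 2:
  Term 0 contributes 10 + 0 · 2 = 10
  Term 1 contributes 4 + 1 · 2 = 6
  Term 2 contributes 0 + 2 · 2 = 4
  Term 3 contributes 5 + 3 · 2 = 11
  Term 4 contributes 9 + 4 · 2 = 17
p(2) = ⊕ of these = min[10, 6, 4, 11, 17] = 4.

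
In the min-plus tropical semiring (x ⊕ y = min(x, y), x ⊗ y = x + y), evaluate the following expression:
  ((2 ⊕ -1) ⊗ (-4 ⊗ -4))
((2 ⊕ -1) ⊗ (-4 ⊗ -4)) = -9

Expand innermost to outermost. Recall ⊕ takes the minimum of its arguments and ⊗ takes their sum. Working out the expression ((2 ⊕ -1) ⊗ (-4 ⊗ -4)) gives -9.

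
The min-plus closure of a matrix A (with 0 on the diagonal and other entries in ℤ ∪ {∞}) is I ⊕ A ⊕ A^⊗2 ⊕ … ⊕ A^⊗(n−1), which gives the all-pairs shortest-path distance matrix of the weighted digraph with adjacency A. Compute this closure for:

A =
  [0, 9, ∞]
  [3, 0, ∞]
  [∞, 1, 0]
Closure =
  [0, 9, ∞]
  [3, 0, ∞]
  [4, 1, 0]

This is the Floyd-Warshall all-pairs shortest-path computation. For each intermediate vertex k = 0, 1, …, 2, update dist[i][j] ← min(dist[i][j], dist[i][k] + dist[k][j]). The final matrix gives, for each (i, j), the minimum total weight of any directed path from i to j (possibly empty when i = j).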